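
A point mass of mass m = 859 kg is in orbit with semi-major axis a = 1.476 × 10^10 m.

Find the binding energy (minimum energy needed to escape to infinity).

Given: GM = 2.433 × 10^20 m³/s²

Total orbital energy is E = −GMm/(2a); binding energy is E_bind = −E = GMm/(2a).
E_bind = 2.433e+20 · 859 / (2 · 1.476e+10) J ≈ 7.08e+12 J = 7.08 TJ.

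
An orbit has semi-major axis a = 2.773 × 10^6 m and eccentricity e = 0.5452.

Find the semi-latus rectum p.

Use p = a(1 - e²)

p = a (1 − e²).
p = 2.773e+06 · (1 − (0.5452)²) = 2.773e+06 · 0.702757 ≈ 1.949e+06 m = 1.949 × 10^6 m.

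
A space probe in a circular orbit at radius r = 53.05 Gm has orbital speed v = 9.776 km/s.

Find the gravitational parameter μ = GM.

Convert to SI: r = 53.05 Gm = 5.305e+10 m; v = 9.776 km/s = 9776 m/s.
For a circular orbit v² = GM/r, so GM = v² · r.
GM = (9776)² · 5.305e+10 m³/s² ≈ 5.07e+18 m³/s² = 5.07 × 10^18 m³/s².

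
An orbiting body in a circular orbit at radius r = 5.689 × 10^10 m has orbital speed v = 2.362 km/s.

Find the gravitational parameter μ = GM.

Convert to SI: v = 2.362 km/s = 2362 m/s.
For a circular orbit v² = GM/r, so GM = v² · r.
GM = (2362)² · 5.689e+10 m³/s² ≈ 3.174e+17 m³/s² = 3.174 × 10^17 m³/s².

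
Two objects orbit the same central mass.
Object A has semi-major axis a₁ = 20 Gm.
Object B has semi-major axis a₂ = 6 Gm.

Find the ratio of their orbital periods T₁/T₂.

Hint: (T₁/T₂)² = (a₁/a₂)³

Convert to SI: a₁ = 20 Gm = 2e+10 m; a₂ = 6 Gm = 6e+09 m.
From Kepler's third law, (T₁/T₂)² = (a₁/a₂)³, so T₁/T₂ = (a₁/a₂)^(3/2).
a₁/a₂ = 2e+10 / 6e+09 = 3.33333.
T₁/T₂ = (3.33333)^(3/2) ≈ 6.086.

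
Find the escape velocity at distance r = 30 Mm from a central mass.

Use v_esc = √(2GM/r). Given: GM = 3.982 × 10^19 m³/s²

Convert to SI: r = 30 Mm = 3e+07 m.
Escape velocity comes from setting total energy to zero: ½v² − GM/r = 0 ⇒ v_esc = √(2GM / r).
v_esc = √(2 · 3.982e+19 / 3e+07) m/s ≈ 1.629e+06 m/s = 1629 km/s.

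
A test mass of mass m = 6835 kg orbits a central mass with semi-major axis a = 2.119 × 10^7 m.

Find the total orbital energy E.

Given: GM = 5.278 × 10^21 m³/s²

E = −GMm / (2a).
E = −5.278e+21 · 6835 / (2 · 2.119e+07) J ≈ -8.512e+17 J = -851.2 PJ.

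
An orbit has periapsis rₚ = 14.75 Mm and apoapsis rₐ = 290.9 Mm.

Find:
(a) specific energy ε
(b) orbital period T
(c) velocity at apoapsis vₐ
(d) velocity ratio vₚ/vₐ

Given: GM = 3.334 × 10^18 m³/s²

Convert to SI: rₚ = 14.75 Mm = 1.475e+07 m; rₐ = 290.9 Mm = 2.909e+08 m.
(a) With a = (rₚ + rₐ)/2 = 1.52825e+08 m, ε = −GM/(2a) = −3.334e+18/(2 · 1.52825e+08) J/kg ≈ -1.091e+10 J/kg
(b) With a = (rₚ + rₐ)/2 = 1.52825e+08 m, T = 2π √(a³/GM) = 2π √((1.52825e+08)³/3.334e+18) s ≈ 6501 s
(c) With a = (rₚ + rₐ)/2 = 1.52825e+08 m, vₐ = √(GM (2/rₐ − 1/a)) = √(3.334e+18 · (2/2.909e+08 − 1/1.52825e+08)) m/s ≈ 3.326e+04 m/s
(d) Conservation of angular momentum (rₚvₚ = rₐvₐ) gives vₚ/vₐ = rₐ/rₚ = 2.909e+08/1.475e+07 ≈ 19.72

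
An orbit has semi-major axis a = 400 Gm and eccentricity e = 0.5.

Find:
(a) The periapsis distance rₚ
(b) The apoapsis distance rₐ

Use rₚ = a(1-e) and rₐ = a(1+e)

Convert to SI: a = 400 Gm = 4e+11 m.
(a) rₚ = a(1 − e) = 4e+11 · (1 − 0.5) = 4e+11 · 0.5 ≈ 2e+11 m = 200 Gm.
(b) rₐ = a(1 + e) = 4e+11 · (1 + 0.5) = 4e+11 · 1.5 ≈ 6e+11 m = 600 Gm.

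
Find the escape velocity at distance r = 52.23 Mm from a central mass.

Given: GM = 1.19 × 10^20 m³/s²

Convert to SI: r = 52.23 Mm = 5.223e+07 m.
Escape velocity comes from setting total energy to zero: ½v² − GM/r = 0 ⇒ v_esc = √(2GM / r).
v_esc = √(2 · 1.19e+20 / 5.223e+07) m/s ≈ 2.135e+06 m/s = 2135 km/s.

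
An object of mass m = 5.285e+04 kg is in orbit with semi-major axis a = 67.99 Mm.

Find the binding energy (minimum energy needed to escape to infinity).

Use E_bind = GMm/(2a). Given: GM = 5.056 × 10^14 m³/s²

Convert to SI: a = 67.99 Mm = 6.799e+07 m.
Total orbital energy is E = −GMm/(2a); binding energy is E_bind = −E = GMm/(2a).
E_bind = 5.056e+14 · 5.285e+04 / (2 · 6.799e+07) J ≈ 1.965e+11 J = 196.5 GJ.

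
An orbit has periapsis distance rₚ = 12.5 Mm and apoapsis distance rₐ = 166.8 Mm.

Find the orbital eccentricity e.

Convert to SI: rₚ = 12.5 Mm = 1.25e+07 m; rₐ = 166.8 Mm = 1.668e+08 m.
e = (rₐ − rₚ) / (rₐ + rₚ).
e = (1.668e+08 − 1.25e+07) / (1.668e+08 + 1.25e+07) = 1.543e+08 / 1.793e+08 ≈ 0.8606.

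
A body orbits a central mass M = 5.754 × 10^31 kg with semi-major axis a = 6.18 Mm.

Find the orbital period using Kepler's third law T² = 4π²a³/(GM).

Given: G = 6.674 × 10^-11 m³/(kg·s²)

Convert to SI: a = 6.18 Mm = 6.18e+06 m.
GM = G · M = 6.674e-11 · 5.754e+31 = 3.84022e+21 m³/s².
Kepler's third law: T = 2π √(a³ / GM).
Substituting a = 6.18e+06 m and GM = 3.84022e+21 m³/s²:
T = 2π √((6.18e+06)³ / 3.84022e+21) s
T ≈ 1.558 s = 1.558 seconds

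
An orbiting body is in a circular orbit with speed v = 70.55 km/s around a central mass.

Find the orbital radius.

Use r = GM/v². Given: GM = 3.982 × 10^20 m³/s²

Convert to SI: v = 70.55 km/s = 70550 m/s.
For a circular orbit, v² = GM / r, so r = GM / v².
r = 3.982e+20 / (70550)² m ≈ 8e+10 m = 80 Gm.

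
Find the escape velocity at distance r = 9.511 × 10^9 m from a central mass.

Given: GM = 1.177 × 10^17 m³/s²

Escape velocity comes from setting total energy to zero: ½v² − GM/r = 0 ⇒ v_esc = √(2GM / r).
v_esc = √(2 · 1.177e+17 / 9.511e+09) m/s ≈ 4975 m/s = 4.975 km/s.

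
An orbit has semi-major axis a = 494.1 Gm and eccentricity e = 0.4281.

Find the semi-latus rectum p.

Convert to SI: a = 494.1 Gm = 4.941e+11 m.
p = a (1 − e²).
p = 4.941e+11 · (1 − (0.4281)²) = 4.941e+11 · 0.81673 ≈ 4.035e+11 m = 403.5 Gm.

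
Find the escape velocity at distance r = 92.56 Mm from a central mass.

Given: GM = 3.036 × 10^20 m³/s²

Convert to SI: r = 92.56 Mm = 9.256e+07 m.
Escape velocity comes from setting total energy to zero: ½v² − GM/r = 0 ⇒ v_esc = √(2GM / r).
v_esc = √(2 · 3.036e+20 / 9.256e+07) m/s ≈ 2.561e+06 m/s = 2561 km/s.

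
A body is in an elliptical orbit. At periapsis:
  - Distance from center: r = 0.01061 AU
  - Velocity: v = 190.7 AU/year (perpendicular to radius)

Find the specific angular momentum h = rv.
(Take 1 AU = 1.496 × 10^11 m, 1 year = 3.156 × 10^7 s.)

Convert to SI: r = 0.01061 AU = 1.58726e+09 m; v = 190.7 AU/year = 903952 m/s.
With v perpendicular to r, h = r · v.
h = 1.58726e+09 · 903952 m²/s ≈ 1.435e+15 m²/s.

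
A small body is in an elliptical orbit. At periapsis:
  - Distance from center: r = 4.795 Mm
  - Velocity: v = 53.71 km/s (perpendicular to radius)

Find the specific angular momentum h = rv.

Convert to SI: r = 4.795 Mm = 4.795e+06 m; v = 53.71 km/s = 53710 m/s.
With v perpendicular to r, h = r · v.
h = 4.795e+06 · 53710 m²/s ≈ 2.575e+11 m²/s.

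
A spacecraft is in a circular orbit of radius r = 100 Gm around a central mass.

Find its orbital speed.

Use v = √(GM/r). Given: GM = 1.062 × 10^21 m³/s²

Convert to SI: r = 100 Gm = 1e+11 m.
For a circular orbit, gravity supplies the centripetal force, so v = √(GM / r).
v = √(1.062e+21 / 1e+11) m/s ≈ 1.031e+05 m/s = 103.1 km/s.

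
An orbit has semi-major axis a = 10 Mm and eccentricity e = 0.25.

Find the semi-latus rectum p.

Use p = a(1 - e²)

Convert to SI: a = 10 Mm = 1e+07 m.
p = a (1 − e²).
p = 1e+07 · (1 − (0.25)²) = 1e+07 · 0.9375 ≈ 9.375e+06 m = 9.375 Mm.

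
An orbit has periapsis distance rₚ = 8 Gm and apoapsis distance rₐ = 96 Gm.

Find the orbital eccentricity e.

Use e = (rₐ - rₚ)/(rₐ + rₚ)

Convert to SI: rₚ = 8 Gm = 8e+09 m; rₐ = 96 Gm = 9.6e+10 m.
e = (rₐ − rₚ) / (rₐ + rₚ).
e = (9.6e+10 − 8e+09) / (9.6e+10 + 8e+09) = 8.8e+10 / 1.04e+11 ≈ 0.8462.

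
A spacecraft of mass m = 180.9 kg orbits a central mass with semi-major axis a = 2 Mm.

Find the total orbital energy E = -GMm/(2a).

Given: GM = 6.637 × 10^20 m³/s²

Convert to SI: a = 2 Mm = 2e+06 m.
E = −GMm / (2a).
E = −6.637e+20 · 180.9 / (2 · 2e+06) J ≈ -3.002e+16 J = -30.02 PJ.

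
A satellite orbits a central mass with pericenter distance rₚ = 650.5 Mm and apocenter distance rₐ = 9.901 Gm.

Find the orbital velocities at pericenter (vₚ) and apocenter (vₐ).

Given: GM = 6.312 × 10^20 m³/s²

Convert to SI: rₚ = 650.5 Mm = 6.505e+08 m; rₐ = 9.901 Gm = 9.901e+09 m.
Use the vis-viva equation v² = GM(2/r − 1/a) with a = (rₚ + rₐ)/2 = (6.505e+08 + 9.901e+09)/2 = 5.27575e+09 m.
vₚ = √(GM · (2/rₚ − 1/a)) = √(6.312e+20 · (2/6.505e+08 − 1/5.27575e+09)) m/s ≈ 1.349e+06 m/s = 1349 km/s.
vₐ = √(GM · (2/rₐ − 1/a)) = √(6.312e+20 · (2/9.901e+09 − 1/5.27575e+09)) m/s ≈ 8.866e+04 m/s = 88.66 km/s.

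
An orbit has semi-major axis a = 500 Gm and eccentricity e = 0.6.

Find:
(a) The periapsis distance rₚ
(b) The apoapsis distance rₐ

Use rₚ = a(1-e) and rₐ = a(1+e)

Convert to SI: a = 500 Gm = 5e+11 m.
(a) rₚ = a(1 − e) = 5e+11 · (1 − 0.6) = 5e+11 · 0.4 ≈ 2e+11 m = 200 Gm.
(b) rₐ = a(1 + e) = 5e+11 · (1 + 0.6) = 5e+11 · 1.6 ≈ 8e+11 m = 800 Gm.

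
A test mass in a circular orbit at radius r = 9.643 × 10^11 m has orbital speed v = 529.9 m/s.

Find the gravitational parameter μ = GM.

For a circular orbit v² = GM/r, so GM = v² · r.
GM = (529.9)² · 9.643e+11 m³/s² ≈ 2.708e+17 m³/s² = 2.708 × 10^17 m³/s².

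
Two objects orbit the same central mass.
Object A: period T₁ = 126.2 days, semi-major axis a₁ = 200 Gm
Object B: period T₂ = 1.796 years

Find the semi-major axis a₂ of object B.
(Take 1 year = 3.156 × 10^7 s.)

Convert to SI: T₁ = 126.2 days = 1.09037e+07 s; a₁ = 200 Gm = 2e+11 m; T₂ = 1.796 years = 5.66818e+07 s.
Kepler's third law: (T₁/T₂)² = (a₁/a₂)³ ⇒ a₂ = a₁ · (T₂/T₁)^(2/3).
T₂/T₁ = 5.66818e+07 / 1.09037e+07 = 5.19841.
a₂ = 2e+11 · (5.19841)^(2/3) m ≈ 6.002e+11 m = 600.2 Gm.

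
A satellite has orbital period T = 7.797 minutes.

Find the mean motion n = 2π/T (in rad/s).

Convert to SI: T = 7.797 minutes = 467.82 s.
n = 2π / T.
n = 2π / 467.82 s ≈ 0.01343 rad/s.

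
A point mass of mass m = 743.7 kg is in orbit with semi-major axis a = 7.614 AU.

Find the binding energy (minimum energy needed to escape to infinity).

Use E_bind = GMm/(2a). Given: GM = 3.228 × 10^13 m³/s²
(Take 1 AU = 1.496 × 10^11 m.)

Convert to SI: a = 7.614 AU = 1.13905e+12 m.
Total orbital energy is E = −GMm/(2a); binding energy is E_bind = −E = GMm/(2a).
E_bind = 3.228e+13 · 743.7 / (2 · 1.13905e+12) J ≈ 1.054e+04 J = 10.54 kJ.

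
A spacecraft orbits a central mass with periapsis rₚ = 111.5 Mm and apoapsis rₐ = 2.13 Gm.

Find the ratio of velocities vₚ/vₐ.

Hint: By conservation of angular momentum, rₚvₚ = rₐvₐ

Convert to SI: rₚ = 111.5 Mm = 1.115e+08 m; rₐ = 2.13 Gm = 2.13e+09 m.
Conservation of angular momentum gives rₚvₚ = rₐvₐ, so vₚ/vₐ = rₐ/rₚ.
vₚ/vₐ = 2.13e+09 / 1.115e+08 ≈ 19.1.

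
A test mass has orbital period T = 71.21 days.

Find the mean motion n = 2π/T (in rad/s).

Convert to SI: T = 71.21 days = 6.15254e+06 s.
n = 2π / T.
n = 2π / 6.15254e+06 s ≈ 1.021e-06 rad/s.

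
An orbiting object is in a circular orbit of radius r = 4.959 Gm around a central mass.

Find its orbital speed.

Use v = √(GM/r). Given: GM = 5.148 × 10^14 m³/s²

Convert to SI: r = 4.959 Gm = 4.959e+09 m.
For a circular orbit, gravity supplies the centripetal force, so v = √(GM / r).
v = √(5.148e+14 / 4.959e+09) m/s ≈ 322.2 m/s = 322.2 m/s.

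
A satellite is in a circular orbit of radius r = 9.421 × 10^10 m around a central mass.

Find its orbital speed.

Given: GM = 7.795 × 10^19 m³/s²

For a circular orbit, gravity supplies the centripetal force, so v = √(GM / r).
v = √(7.795e+19 / 9.421e+10) m/s ≈ 2.876e+04 m/s = 28.76 km/s.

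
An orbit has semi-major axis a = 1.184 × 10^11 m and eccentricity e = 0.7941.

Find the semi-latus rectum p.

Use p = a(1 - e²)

p = a (1 − e²).
p = 1.184e+11 · (1 − (0.7941)²) = 1.184e+11 · 0.369405 ≈ 4.374e+10 m = 4.374 × 10^10 m.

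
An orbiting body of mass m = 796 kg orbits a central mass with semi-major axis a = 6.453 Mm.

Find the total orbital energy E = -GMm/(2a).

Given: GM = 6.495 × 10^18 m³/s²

Convert to SI: a = 6.453 Mm = 6.453e+06 m.
E = −GMm / (2a).
E = −6.495e+18 · 796 / (2 · 6.453e+06) J ≈ -4.006e+14 J = -400.6 TJ.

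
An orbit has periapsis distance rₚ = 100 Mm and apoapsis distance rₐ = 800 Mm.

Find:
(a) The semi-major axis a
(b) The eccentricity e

Convert to SI: rₚ = 100 Mm = 1e+08 m; rₐ = 800 Mm = 8e+08 m.
(a) a = (rₚ + rₐ) / 2 = (1e+08 + 8e+08) / 2 ≈ 4.5e+08 m = 450 Mm.
(b) e = (rₐ − rₚ) / (rₐ + rₚ) = (8e+08 − 1e+08) / (8e+08 + 1e+08) ≈ 0.7778.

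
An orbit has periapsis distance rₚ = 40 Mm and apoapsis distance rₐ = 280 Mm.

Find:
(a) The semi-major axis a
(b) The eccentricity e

Convert to SI: rₚ = 40 Mm = 4e+07 m; rₐ = 280 Mm = 2.8e+08 m.
(a) a = (rₚ + rₐ) / 2 = (4e+07 + 2.8e+08) / 2 ≈ 1.6e+08 m = 160 Mm.
(b) e = (rₐ − rₚ) / (rₐ + rₚ) = (2.8e+08 − 4e+07) / (2.8e+08 + 4e+07) ≈ 0.75.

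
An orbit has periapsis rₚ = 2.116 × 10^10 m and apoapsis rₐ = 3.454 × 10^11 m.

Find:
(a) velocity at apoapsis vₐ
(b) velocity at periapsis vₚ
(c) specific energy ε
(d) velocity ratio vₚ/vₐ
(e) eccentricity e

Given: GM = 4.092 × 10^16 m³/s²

(a) With a = (rₚ + rₐ)/2 = 1.8328e+11 m, vₐ = √(GM (2/rₐ − 1/a)) = √(4.092e+16 · (2/3.454e+11 − 1/1.8328e+11)) m/s ≈ 117 m/s
(b) With a = (rₚ + rₐ)/2 = 1.8328e+11 m, vₚ = √(GM (2/rₚ − 1/a)) = √(4.092e+16 · (2/2.116e+10 − 1/1.8328e+11)) m/s ≈ 1909 m/s
(c) With a = (rₚ + rₐ)/2 = 1.8328e+11 m, ε = −GM/(2a) = −4.092e+16/(2 · 1.8328e+11) J/kg ≈ -1.116e+05 J/kg
(d) Conservation of angular momentum (rₚvₚ = rₐvₐ) gives vₚ/vₐ = rₐ/rₚ = 3.454e+11/2.116e+10 ≈ 16.32
(e) e = (rₐ − rₚ)/(rₐ + rₚ) = (3.454e+11 − 2.116e+10)/(3.454e+11 + 2.116e+10) ≈ 0.8845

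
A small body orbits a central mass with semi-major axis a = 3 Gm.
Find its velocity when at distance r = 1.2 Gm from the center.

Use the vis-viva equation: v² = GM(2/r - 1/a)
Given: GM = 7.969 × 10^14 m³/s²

Convert to SI: a = 3 Gm = 3e+09 m; r = 1.2 Gm = 1.2e+09 m.
Vis-viva: v = √(GM · (2/r − 1/a)).
2/r − 1/a = 2/1.2e+09 − 1/3e+09 = 1.33333e-09 m⁻¹.
v = √(7.969e+14 · 1.33333e-09) m/s ≈ 1031 m/s = 1.031 km/s.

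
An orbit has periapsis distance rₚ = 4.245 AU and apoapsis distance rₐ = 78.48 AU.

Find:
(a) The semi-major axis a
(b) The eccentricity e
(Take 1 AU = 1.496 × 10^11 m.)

Convert to SI: rₚ = 4.245 AU = 6.35052e+11 m; rₐ = 78.48 AU = 1.17406e+13 m.
(a) a = (rₚ + rₐ) / 2 = (6.35052e+11 + 1.17406e+13) / 2 ≈ 6.188e+12 m = 41.36 AU.
(b) e = (rₐ − rₚ) / (rₐ + rₚ) = (1.17406e+13 − 6.35052e+11) / (1.17406e+13 + 6.35052e+11) ≈ 0.8974.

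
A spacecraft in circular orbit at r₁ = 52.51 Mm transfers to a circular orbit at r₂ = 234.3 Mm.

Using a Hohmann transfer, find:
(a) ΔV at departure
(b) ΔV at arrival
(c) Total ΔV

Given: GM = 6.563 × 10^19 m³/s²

Convert to SI: r₁ = 52.51 Mm = 5.251e+07 m; r₂ = 234.3 Mm = 2.343e+08 m.
Transfer semi-major axis: a_t = (r₁ + r₂)/2 = (5.251e+07 + 2.343e+08)/2 = 1.43405e+08 m.
Circular speeds: v₁ = √(GM/r₁) = 1.11797e+06 m/s, v₂ = √(GM/r₂) = 529255 m/s.
Transfer speeds (vis-viva v² = GM(2/r − 1/a_t)): v₁ᵗ = 1.42901e+06 m/s, v₂ᵗ = 320261 m/s.
(a) ΔV₁ = |v₁ᵗ − v₁| ≈ 3.11e+05 m/s = 311 km/s.
(b) ΔV₂ = |v₂ − v₂ᵗ| ≈ 2.09e+05 m/s = 209 km/s.
(c) ΔV_total = ΔV₁ + ΔV₂ ≈ 5.2e+05 m/s = 520 km/s.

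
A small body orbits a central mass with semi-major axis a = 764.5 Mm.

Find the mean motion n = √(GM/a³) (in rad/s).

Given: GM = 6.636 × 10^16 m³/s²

Convert to SI: a = 764.5 Mm = 7.645e+08 m.
n = √(GM / a³).
n = √(6.636e+16 / (7.645e+08)³) rad/s ≈ 1.219e-05 rad/s.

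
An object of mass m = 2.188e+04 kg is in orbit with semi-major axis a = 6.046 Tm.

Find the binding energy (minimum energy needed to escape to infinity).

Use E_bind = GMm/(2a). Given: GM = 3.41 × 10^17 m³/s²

Convert to SI: a = 6.046 Tm = 6.046e+12 m.
Total orbital energy is E = −GMm/(2a); binding energy is E_bind = −E = GMm/(2a).
E_bind = 3.41e+17 · 2.188e+04 / (2 · 6.046e+12) J ≈ 6.17e+08 J = 617 MJ.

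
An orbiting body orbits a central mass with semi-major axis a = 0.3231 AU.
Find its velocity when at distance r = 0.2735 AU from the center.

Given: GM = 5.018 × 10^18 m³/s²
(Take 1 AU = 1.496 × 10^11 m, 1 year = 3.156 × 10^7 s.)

Convert to SI: a = 0.3231 AU = 4.83358e+10 m; r = 0.2735 AU = 4.09156e+10 m.
Vis-viva: v = √(GM · (2/r − 1/a)).
2/r − 1/a = 2/4.09156e+10 − 1/4.83358e+10 = 2.81925e-11 m⁻¹.
v = √(5.018e+18 · 2.81925e-11) m/s ≈ 1.189e+04 m/s = 2.509 AU/year.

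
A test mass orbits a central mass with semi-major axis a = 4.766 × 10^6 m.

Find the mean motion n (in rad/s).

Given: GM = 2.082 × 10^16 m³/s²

n = √(GM / a³).
n = √(2.082e+16 / (4.766e+06)³) rad/s ≈ 0.01387 rad/s.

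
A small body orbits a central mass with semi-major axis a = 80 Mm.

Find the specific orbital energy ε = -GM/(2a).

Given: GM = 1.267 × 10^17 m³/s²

Convert to SI: a = 80 Mm = 8e+07 m.
ε = −GM / (2a).
ε = −1.267e+17 / (2 · 8e+07) J/kg ≈ -7.919e+08 J/kg = -791.9 MJ/kg.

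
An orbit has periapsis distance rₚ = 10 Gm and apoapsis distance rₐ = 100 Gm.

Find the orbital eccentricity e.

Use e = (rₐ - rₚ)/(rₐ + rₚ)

Convert to SI: rₚ = 10 Gm = 1e+10 m; rₐ = 100 Gm = 1e+11 m.
e = (rₐ − rₚ) / (rₐ + rₚ).
e = (1e+11 − 1e+10) / (1e+11 + 1e+10) = 9e+10 / 1.1e+11 ≈ 0.8182.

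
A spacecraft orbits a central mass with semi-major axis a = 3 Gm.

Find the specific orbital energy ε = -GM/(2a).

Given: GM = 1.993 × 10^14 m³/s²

Convert to SI: a = 3 Gm = 3e+09 m.
ε = −GM / (2a).
ε = −1.993e+14 / (2 · 3e+09) J/kg ≈ -3.322e+04 J/kg = -33.22 kJ/kg.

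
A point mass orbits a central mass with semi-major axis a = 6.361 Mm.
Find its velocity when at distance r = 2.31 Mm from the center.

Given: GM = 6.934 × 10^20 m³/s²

Convert to SI: a = 6.361 Mm = 6.361e+06 m; r = 2.31 Mm = 2.31e+06 m.
Vis-viva: v = √(GM · (2/r − 1/a)).
2/r − 1/a = 2/2.31e+06 − 1/6.361e+06 = 7.08593e-07 m⁻¹.
v = √(6.934e+20 · 7.08593e-07) m/s ≈ 2.217e+07 m/s = 2.217e+04 km/s.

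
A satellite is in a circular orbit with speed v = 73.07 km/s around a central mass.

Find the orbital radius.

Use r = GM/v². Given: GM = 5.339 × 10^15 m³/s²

Convert to SI: v = 73.07 km/s = 73070 m/s.
For a circular orbit, v² = GM / r, so r = GM / v².
r = 5.339e+15 / (73070)² m ≈ 1e+06 m = 1000 km.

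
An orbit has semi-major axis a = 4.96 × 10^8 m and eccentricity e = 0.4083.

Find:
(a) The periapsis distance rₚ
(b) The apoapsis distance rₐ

(a) rₚ = a(1 − e) = 4.96e+08 · (1 − 0.4083) = 4.96e+08 · 0.5917 ≈ 2.935e+08 m = 2.935 × 10^8 m.
(b) rₐ = a(1 + e) = 4.96e+08 · (1 + 0.4083) = 4.96e+08 · 1.4083 ≈ 6.985e+08 m = 6.985 × 10^8 m.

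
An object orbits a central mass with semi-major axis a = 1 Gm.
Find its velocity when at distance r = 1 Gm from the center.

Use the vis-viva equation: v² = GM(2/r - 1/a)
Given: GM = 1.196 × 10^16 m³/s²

Convert to SI: a = 1 Gm = 1e+09 m; r = 1 Gm = 1e+09 m.
Vis-viva: v = √(GM · (2/r − 1/a)).
2/r − 1/a = 2/1e+09 − 1/1e+09 = 1e-09 m⁻¹.
v = √(1.196e+16 · 1e-09) m/s ≈ 3458 m/s = 3.458 km/s.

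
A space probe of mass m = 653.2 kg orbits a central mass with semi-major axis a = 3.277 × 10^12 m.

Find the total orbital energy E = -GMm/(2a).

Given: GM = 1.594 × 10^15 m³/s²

E = −GMm / (2a).
E = −1.594e+15 · 653.2 / (2 · 3.277e+12) J ≈ -1.589e+05 J = -158.9 kJ.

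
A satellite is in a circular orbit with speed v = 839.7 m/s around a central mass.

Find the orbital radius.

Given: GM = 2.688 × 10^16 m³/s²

For a circular orbit, v² = GM / r, so r = GM / v².
r = 2.688e+16 / (839.7)² m ≈ 3.812e+10 m = 38.12 Gm.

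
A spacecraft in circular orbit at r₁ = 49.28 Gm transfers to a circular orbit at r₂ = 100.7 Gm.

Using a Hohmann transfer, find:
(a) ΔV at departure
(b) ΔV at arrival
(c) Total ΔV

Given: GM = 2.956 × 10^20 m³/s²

Convert to SI: r₁ = 49.28 Gm = 4.928e+10 m; r₂ = 100.7 Gm = 1.007e+11 m.
Transfer semi-major axis: a_t = (r₁ + r₂)/2 = (4.928e+10 + 1.007e+11)/2 = 7.499e+10 m.
Circular speeds: v₁ = √(GM/r₁) = 77449.2 m/s, v₂ = √(GM/r₂) = 54179.8 m/s.
Transfer speeds (vis-viva v² = GM(2/r − 1/a_t)): v₁ᵗ = 89749.1 m/s, v₂ᵗ = 43920.9 m/s.
(a) ΔV₁ = |v₁ᵗ − v₁| ≈ 1.23e+04 m/s = 12.3 km/s.
(b) ΔV₂ = |v₂ − v₂ᵗ| ≈ 1.026e+04 m/s = 10.26 km/s.
(c) ΔV_total = ΔV₁ + ΔV₂ ≈ 2.256e+04 m/s = 22.56 km/s.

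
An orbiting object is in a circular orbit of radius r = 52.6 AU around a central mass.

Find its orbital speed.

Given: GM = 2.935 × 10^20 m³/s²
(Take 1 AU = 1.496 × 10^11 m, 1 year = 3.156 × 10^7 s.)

Convert to SI: r = 52.6 AU = 7.86896e+12 m.
For a circular orbit, gravity supplies the centripetal force, so v = √(GM / r).
v = √(2.935e+20 / 7.86896e+12) m/s ≈ 6107 m/s = 1.288 AU/year.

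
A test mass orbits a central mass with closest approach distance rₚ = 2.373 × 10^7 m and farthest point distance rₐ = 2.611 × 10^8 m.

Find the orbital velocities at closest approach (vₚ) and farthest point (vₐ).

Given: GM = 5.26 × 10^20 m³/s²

Use the vis-viva equation v² = GM(2/r − 1/a) with a = (rₚ + rₐ)/2 = (2.373e+07 + 2.611e+08)/2 = 1.42415e+08 m.
vₚ = √(GM · (2/rₚ − 1/a)) = √(5.26e+20 · (2/2.373e+07 − 1/1.42415e+08)) m/s ≈ 6.375e+06 m/s = 6375 km/s.
vₐ = √(GM · (2/rₐ − 1/a)) = √(5.26e+20 · (2/2.611e+08 − 1/1.42415e+08)) m/s ≈ 5.794e+05 m/s = 579.4 km/s.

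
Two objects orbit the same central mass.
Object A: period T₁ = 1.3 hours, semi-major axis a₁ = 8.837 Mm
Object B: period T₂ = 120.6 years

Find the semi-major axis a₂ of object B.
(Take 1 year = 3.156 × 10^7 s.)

Convert to SI: T₁ = 1.3 hours = 4680 s; a₁ = 8.837 Mm = 8.837e+06 m; T₂ = 120.6 years = 3.80614e+09 s.
Kepler's third law: (T₁/T₂)² = (a₁/a₂)³ ⇒ a₂ = a₁ · (T₂/T₁)^(2/3).
T₂/T₁ = 3.80614e+09 / 4680 = 813277.
a₂ = 8.837e+06 · (813277)^(2/3) m ≈ 7.7e+10 m = 77 Gm.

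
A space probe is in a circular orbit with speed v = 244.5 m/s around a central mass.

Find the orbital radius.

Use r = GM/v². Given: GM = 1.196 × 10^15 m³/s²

For a circular orbit, v² = GM / r, so r = GM / v².
r = 1.196e+15 / (244.5)² m ≈ 2.001e+10 m = 20.01 Gm.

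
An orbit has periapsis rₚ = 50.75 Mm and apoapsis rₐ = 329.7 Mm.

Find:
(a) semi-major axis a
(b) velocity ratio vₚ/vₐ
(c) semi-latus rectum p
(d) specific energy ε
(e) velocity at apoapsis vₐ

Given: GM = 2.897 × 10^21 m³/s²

Convert to SI: rₚ = 50.75 Mm = 5.075e+07 m; rₐ = 329.7 Mm = 3.297e+08 m.
(a) a = (rₚ + rₐ)/2 = (5.075e+07 + 3.297e+08)/2 ≈ 1.902e+08 m
(b) Conservation of angular momentum (rₚvₚ = rₐvₐ) gives vₚ/vₐ = rₐ/rₚ = 3.297e+08/5.075e+07 ≈ 6.497
(c) From a = (rₚ + rₐ)/2 = 1.90225e+08 m and e = (rₐ − rₚ)/(rₐ + rₚ) = 0.733211, p = a(1 − e²) = 1.90225e+08 · (1 − (0.733211)²) ≈ 8.796e+07 m
(d) With a = (rₚ + rₐ)/2 = 1.90225e+08 m, ε = −GM/(2a) = −2.897e+21/(2 · 1.90225e+08) J/kg ≈ -7.615e+12 J/kg
(e) With a = (rₚ + rₐ)/2 = 1.90225e+08 m, vₐ = √(GM (2/rₐ − 1/a)) = √(2.897e+21 · (2/3.297e+08 − 1/1.90225e+08)) m/s ≈ 1.531e+06 m/s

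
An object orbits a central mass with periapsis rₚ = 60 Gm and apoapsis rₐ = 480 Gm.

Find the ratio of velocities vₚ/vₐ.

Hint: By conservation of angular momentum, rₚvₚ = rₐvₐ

Convert to SI: rₚ = 60 Gm = 6e+10 m; rₐ = 480 Gm = 4.8e+11 m.
Conservation of angular momentum gives rₚvₚ = rₐvₐ, so vₚ/vₐ = rₐ/rₚ.
vₚ/vₐ = 4.8e+11 / 6e+10 ≈ 8.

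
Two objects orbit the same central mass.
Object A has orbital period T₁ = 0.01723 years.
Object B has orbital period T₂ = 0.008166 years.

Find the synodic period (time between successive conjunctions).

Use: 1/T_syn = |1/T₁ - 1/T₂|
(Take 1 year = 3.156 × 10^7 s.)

Convert to SI: T₁ = 0.01723 years = 543779 s; T₂ = 0.008166 years = 257719 s.
T_syn = |T₁ · T₂ / (T₁ − T₂)|.
T_syn = |543779 · 257719 / (543779 − 257719)| s ≈ 4.899e+05 s = 0.01552 years.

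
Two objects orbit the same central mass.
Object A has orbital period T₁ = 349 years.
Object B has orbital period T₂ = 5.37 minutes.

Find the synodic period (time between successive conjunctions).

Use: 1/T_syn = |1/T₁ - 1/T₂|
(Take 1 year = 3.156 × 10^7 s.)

Convert to SI: T₁ = 349 years = 1.10144e+10 s; T₂ = 5.37 minutes = 322.2 s.
T_syn = |T₁ · T₂ / (T₁ − T₂)|.
T_syn = |1.10144e+10 · 322.2 / (1.10144e+10 − 322.2)| s ≈ 322.2 s = 5.37 minutes.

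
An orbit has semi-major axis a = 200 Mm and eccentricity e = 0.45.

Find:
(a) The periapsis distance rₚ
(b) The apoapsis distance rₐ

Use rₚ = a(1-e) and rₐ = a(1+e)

Convert to SI: a = 200 Mm = 2e+08 m.
(a) rₚ = a(1 − e) = 2e+08 · (1 − 0.45) = 2e+08 · 0.55 ≈ 1.1e+08 m = 110 Mm.
(b) rₐ = a(1 + e) = 2e+08 · (1 + 0.45) = 2e+08 · 1.45 ≈ 2.9e+08 m = 290 Mm.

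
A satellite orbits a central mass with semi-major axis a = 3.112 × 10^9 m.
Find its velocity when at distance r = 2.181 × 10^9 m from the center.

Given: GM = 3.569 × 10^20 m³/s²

Vis-viva: v = √(GM · (2/r − 1/a)).
2/r − 1/a = 2/2.181e+09 − 1/3.112e+09 = 5.95674e-10 m⁻¹.
v = √(3.569e+20 · 5.95674e-10) m/s ≈ 4.611e+05 m/s = 461.1 km/s.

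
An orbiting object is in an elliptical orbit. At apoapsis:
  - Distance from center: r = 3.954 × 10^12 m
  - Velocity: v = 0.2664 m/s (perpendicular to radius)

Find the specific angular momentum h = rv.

With v perpendicular to r, h = r · v.
h = 3.954e+12 · 0.2664 m²/s ≈ 1.053e+12 m²/s.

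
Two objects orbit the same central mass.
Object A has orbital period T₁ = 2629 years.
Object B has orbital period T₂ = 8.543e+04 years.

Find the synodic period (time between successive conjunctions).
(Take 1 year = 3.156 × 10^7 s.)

Convert to SI: T₁ = 2629 years = 8.29712e+10 s; T₂ = 8.543e+04 years = 2.69617e+12 s.
T_syn = |T₁ · T₂ / (T₁ − T₂)|.
T_syn = |8.29712e+10 · 2.69617e+12 / (8.29712e+10 − 2.69617e+12)| s ≈ 8.561e+10 s = 2712 years.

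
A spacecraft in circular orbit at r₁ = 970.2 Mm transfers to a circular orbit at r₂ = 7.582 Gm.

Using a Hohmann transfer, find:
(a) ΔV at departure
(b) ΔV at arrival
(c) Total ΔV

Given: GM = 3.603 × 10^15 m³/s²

Convert to SI: r₁ = 970.2 Mm = 9.702e+08 m; r₂ = 7.582 Gm = 7.582e+09 m.
Transfer semi-major axis: a_t = (r₁ + r₂)/2 = (9.702e+08 + 7.582e+09)/2 = 4.2761e+09 m.
Circular speeds: v₁ = √(GM/r₁) = 1927.09 m/s, v₂ = √(GM/r₂) = 689.351 m/s.
Transfer speeds (vis-viva v² = GM(2/r − 1/a_t)): v₁ᵗ = 2566.08 m/s, v₂ᵗ = 328.358 m/s.
(a) ΔV₁ = |v₁ᵗ − v₁| ≈ 639 m/s = 639 m/s.
(b) ΔV₂ = |v₂ − v₂ᵗ| ≈ 361 m/s = 361 m/s.
(c) ΔV_total = ΔV₁ + ΔV₂ ≈ 1000 m/s = 1000 m/s.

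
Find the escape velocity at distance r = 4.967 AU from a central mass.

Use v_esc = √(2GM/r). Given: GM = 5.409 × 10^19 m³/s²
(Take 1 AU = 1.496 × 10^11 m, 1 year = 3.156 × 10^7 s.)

Convert to SI: r = 4.967 AU = 7.43063e+11 m.
Escape velocity comes from setting total energy to zero: ½v² − GM/r = 0 ⇒ v_esc = √(2GM / r).
v_esc = √(2 · 5.409e+19 / 7.43063e+11) m/s ≈ 1.207e+04 m/s = 2.545 AU/year.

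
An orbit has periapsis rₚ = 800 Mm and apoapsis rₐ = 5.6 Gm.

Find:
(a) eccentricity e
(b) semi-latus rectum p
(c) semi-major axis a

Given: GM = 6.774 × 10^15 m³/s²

Convert to SI: rₚ = 800 Mm = 8e+08 m; rₐ = 5.6 Gm = 5.6e+09 m.
(a) e = (rₐ − rₚ)/(rₐ + rₚ) = (5.6e+09 − 8e+08)/(5.6e+09 + 8e+08) ≈ 0.75
(b) From a = (rₚ + rₐ)/2 = 3.2e+09 m and e = (rₐ − rₚ)/(rₐ + rₚ) = 0.75, p = a(1 − e²) = 3.2e+09 · (1 − (0.75)²) ≈ 1.4e+09 m
(c) a = (rₚ + rₐ)/2 = (8e+08 + 5.6e+09)/2 ≈ 3.2e+09 m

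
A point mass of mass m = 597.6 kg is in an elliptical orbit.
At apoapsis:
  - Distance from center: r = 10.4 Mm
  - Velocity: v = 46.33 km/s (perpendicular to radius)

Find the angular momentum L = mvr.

Convert to SI: r = 10.4 Mm = 1.04e+07 m; v = 46.33 km/s = 46330 m/s.
Since v is perpendicular to r, L = m · v · r.
L = 597.6 · 46330 · 1.04e+07 kg·m²/s ≈ 2.879e+14 kg·m²/s.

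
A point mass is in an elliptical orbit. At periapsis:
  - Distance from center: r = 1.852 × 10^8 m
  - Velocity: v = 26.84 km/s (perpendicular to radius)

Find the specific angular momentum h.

Convert to SI: v = 26.84 km/s = 26840 m/s.
With v perpendicular to r, h = r · v.
h = 1.852e+08 · 26840 m²/s ≈ 4.971e+12 m²/s.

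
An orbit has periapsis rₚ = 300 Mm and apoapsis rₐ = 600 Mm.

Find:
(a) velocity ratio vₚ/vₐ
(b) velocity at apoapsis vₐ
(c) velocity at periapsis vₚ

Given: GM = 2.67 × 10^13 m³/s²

Convert to SI: rₚ = 300 Mm = 3e+08 m; rₐ = 600 Mm = 6e+08 m.
(a) Conservation of angular momentum (rₚvₚ = rₐvₐ) gives vₚ/vₐ = rₐ/rₚ = 6e+08/3e+08 ≈ 2
(b) With a = (rₚ + rₐ)/2 = 4.5e+08 m, vₐ = √(GM (2/rₐ − 1/a)) = √(2.67e+13 · (2/6e+08 − 1/4.5e+08)) m/s ≈ 172.2 m/s
(c) With a = (rₚ + rₐ)/2 = 4.5e+08 m, vₚ = √(GM (2/rₚ − 1/a)) = √(2.67e+13 · (2/3e+08 − 1/4.5e+08)) m/s ≈ 344.5 m/s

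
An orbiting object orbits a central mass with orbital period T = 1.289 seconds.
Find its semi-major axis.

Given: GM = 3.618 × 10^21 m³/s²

Invert Kepler's third law: a = (GM · T² / (4π²))^(1/3).
Substituting T = 1.289 s and GM = 3.618e+21 m³/s²:
a = (3.618e+21 · (1.289)² / (4π²))^(1/3) m
a ≈ 5.34e+06 m = 5.34 Mm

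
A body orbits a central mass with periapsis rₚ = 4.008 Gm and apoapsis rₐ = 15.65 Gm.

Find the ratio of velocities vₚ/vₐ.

Convert to SI: rₚ = 4.008 Gm = 4.008e+09 m; rₐ = 15.65 Gm = 1.565e+10 m.
Conservation of angular momentum gives rₚvₚ = rₐvₐ, so vₚ/vₐ = rₐ/rₚ.
vₚ/vₐ = 1.565e+10 / 4.008e+09 ≈ 3.905.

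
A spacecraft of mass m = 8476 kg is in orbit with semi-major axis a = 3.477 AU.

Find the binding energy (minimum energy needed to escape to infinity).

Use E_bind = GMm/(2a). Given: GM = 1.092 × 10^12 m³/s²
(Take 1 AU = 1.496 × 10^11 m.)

Convert to SI: a = 3.477 AU = 5.20159e+11 m.
Total orbital energy is E = −GMm/(2a); binding energy is E_bind = −E = GMm/(2a).
E_bind = 1.092e+12 · 8476 / (2 · 5.20159e+11) J ≈ 8897 J = 8.897 kJ.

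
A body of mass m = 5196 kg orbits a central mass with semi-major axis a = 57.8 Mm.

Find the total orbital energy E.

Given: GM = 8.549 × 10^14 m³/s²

Convert to SI: a = 57.8 Mm = 5.78e+07 m.
E = −GMm / (2a).
E = −8.549e+14 · 5196 / (2 · 5.78e+07) J ≈ -3.843e+10 J = -38.43 GJ.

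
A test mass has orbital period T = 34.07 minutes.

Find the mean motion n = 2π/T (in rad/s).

Convert to SI: T = 34.07 minutes = 2044.2 s.
n = 2π / T.
n = 2π / 2044.2 s ≈ 0.003074 rad/s.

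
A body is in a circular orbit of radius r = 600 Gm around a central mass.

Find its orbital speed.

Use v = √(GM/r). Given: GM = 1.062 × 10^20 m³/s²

Convert to SI: r = 600 Gm = 6e+11 m.
For a circular orbit, gravity supplies the centripetal force, so v = √(GM / r).
v = √(1.062e+20 / 6e+11) m/s ≈ 1.33e+04 m/s = 13.3 km/s.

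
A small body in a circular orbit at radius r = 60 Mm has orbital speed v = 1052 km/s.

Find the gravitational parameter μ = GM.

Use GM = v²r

Convert to SI: r = 60 Mm = 6e+07 m; v = 1052 km/s = 1.052e+06 m/s.
For a circular orbit v² = GM/r, so GM = v² · r.
GM = (1.052e+06)² · 6e+07 m³/s² ≈ 6.64e+19 m³/s² = 6.64 × 10^19 m³/s².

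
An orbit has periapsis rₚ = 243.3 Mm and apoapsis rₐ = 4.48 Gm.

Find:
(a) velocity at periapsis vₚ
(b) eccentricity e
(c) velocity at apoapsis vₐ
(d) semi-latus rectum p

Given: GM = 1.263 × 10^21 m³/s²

Convert to SI: rₚ = 243.3 Mm = 2.433e+08 m; rₐ = 4.48 Gm = 4.48e+09 m.
(a) With a = (rₚ + rₐ)/2 = 2.36165e+09 m, vₚ = √(GM (2/rₚ − 1/a)) = √(1.263e+21 · (2/2.433e+08 − 1/2.36165e+09)) m/s ≈ 3.138e+06 m/s
(b) e = (rₐ − rₚ)/(rₐ + rₚ) = (4.48e+09 − 2.433e+08)/(4.48e+09 + 2.433e+08) ≈ 0.897
(c) With a = (rₚ + rₐ)/2 = 2.36165e+09 m, vₐ = √(GM (2/rₐ − 1/a)) = √(1.263e+21 · (2/4.48e+09 − 1/2.36165e+09)) m/s ≈ 1.704e+05 m/s
(d) From a = (rₚ + rₐ)/2 = 2.36165e+09 m and e = (rₐ − rₚ)/(rₐ + rₚ) = 0.896979, p = a(1 − e²) = 2.36165e+09 · (1 − (0.896979)²) ≈ 4.615e+08 m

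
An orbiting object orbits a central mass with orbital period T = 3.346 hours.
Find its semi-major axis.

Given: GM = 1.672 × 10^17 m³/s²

Convert to SI: T = 3.346 hours = 12045.6 s.
Invert Kepler's third law: a = (GM · T² / (4π²))^(1/3).
Substituting T = 12045.6 s and GM = 1.672e+17 m³/s²:
a = (1.672e+17 · (12045.6)² / (4π²))^(1/3) m
a ≈ 8.502e+07 m = 85.02 Mm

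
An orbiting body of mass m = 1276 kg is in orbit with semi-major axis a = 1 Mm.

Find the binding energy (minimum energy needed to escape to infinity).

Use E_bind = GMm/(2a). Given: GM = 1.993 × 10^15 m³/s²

Convert to SI: a = 1 Mm = 1e+06 m.
Total orbital energy is E = −GMm/(2a); binding energy is E_bind = −E = GMm/(2a).
E_bind = 1.993e+15 · 1276 / (2 · 1e+06) J ≈ 1.272e+12 J = 1.272 TJ.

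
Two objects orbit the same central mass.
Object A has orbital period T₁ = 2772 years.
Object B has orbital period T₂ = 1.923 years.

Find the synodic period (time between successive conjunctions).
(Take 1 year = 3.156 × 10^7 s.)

Convert to SI: T₁ = 2772 years = 8.74843e+10 s; T₂ = 1.923 years = 6.06899e+07 s.
T_syn = |T₁ · T₂ / (T₁ − T₂)|.
T_syn = |8.74843e+10 · 6.06899e+07 / (8.74843e+10 − 6.06899e+07)| s ≈ 6.073e+07 s = 1.924 years.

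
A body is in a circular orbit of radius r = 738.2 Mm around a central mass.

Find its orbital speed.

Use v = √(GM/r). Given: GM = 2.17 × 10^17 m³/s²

Convert to SI: r = 738.2 Mm = 7.382e+08 m.
For a circular orbit, gravity supplies the centripetal force, so v = √(GM / r).
v = √(2.17e+17 / 7.382e+08) m/s ≈ 1.715e+04 m/s = 17.15 km/s.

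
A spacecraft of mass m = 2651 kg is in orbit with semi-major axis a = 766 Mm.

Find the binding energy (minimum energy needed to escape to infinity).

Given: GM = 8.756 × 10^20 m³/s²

Convert to SI: a = 766 Mm = 7.66e+08 m.
Total orbital energy is E = −GMm/(2a); binding energy is E_bind = −E = GMm/(2a).
E_bind = 8.756e+20 · 2651 / (2 · 7.66e+08) J ≈ 1.515e+15 J = 1.515 PJ.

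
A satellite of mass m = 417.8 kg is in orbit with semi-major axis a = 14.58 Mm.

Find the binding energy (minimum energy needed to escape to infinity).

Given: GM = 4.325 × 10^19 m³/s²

Convert to SI: a = 14.58 Mm = 1.458e+07 m.
Total orbital energy is E = −GMm/(2a); binding energy is E_bind = −E = GMm/(2a).
E_bind = 4.325e+19 · 417.8 / (2 · 1.458e+07) J ≈ 6.197e+14 J = 619.7 TJ.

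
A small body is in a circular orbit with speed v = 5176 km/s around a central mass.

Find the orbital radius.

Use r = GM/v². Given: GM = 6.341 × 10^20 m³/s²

Convert to SI: v = 5176 km/s = 5.176e+06 m/s.
For a circular orbit, v² = GM / r, so r = GM / v².
r = 6.341e+20 / (5.176e+06)² m ≈ 2.367e+07 m = 23.67 Mm.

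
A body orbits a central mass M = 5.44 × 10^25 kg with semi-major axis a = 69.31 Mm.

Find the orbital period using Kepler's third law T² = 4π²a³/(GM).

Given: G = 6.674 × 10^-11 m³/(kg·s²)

Convert to SI: a = 69.31 Mm = 6.931e+07 m.
GM = G · M = 6.674e-11 · 5.44e+25 = 3.63066e+15 m³/s².
Kepler's third law: T = 2π √(a³ / GM).
Substituting a = 6.931e+07 m and GM = 3.63066e+15 m³/s²:
T = 2π √((6.931e+07)³ / 3.63066e+15) s
T ≈ 6.017e+04 s = 16.71 hours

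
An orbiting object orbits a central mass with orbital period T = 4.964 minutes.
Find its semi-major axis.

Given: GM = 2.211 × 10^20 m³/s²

Convert to SI: T = 4.964 minutes = 297.84 s.
Invert Kepler's third law: a = (GM · T² / (4π²))^(1/3).
Substituting T = 297.84 s and GM = 2.211e+20 m³/s²:
a = (2.211e+20 · (297.84)² / (4π²))^(1/3) m
a ≈ 7.92e+07 m = 79.2 Mm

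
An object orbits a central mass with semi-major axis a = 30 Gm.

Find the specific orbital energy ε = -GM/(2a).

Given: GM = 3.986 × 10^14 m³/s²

Convert to SI: a = 30 Gm = 3e+10 m.
ε = −GM / (2a).
ε = −3.986e+14 / (2 · 3e+10) J/kg ≈ -6643 J/kg = -6.643 kJ/kg.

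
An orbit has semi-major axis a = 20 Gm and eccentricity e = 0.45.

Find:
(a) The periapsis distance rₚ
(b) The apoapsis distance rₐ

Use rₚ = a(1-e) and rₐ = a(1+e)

Convert to SI: a = 20 Gm = 2e+10 m.
(a) rₚ = a(1 − e) = 2e+10 · (1 − 0.45) = 2e+10 · 0.55 ≈ 1.1e+10 m = 11 Gm.
(b) rₐ = a(1 + e) = 2e+10 · (1 + 0.45) = 2e+10 · 1.45 ≈ 2.9e+10 m = 29 Gm.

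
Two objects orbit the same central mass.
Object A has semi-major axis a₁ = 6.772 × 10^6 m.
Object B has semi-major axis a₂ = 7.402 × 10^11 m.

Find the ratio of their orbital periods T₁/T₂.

From Kepler's third law, (T₁/T₂)² = (a₁/a₂)³, so T₁/T₂ = (a₁/a₂)^(3/2).
a₁/a₂ = 6.772e+06 / 7.402e+11 = 9.14888e-06.
T₁/T₂ = (9.14888e-06)^(3/2) ≈ 2.767e-08.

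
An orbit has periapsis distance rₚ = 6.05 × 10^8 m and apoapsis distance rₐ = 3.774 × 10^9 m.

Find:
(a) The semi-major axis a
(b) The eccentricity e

(a) a = (rₚ + rₐ) / 2 = (6.05e+08 + 3.774e+09) / 2 ≈ 2.19e+09 m = 2.189 × 10^9 m.
(b) e = (rₐ − rₚ) / (rₐ + rₚ) = (3.774e+09 − 6.05e+08) / (3.774e+09 + 6.05e+08) ≈ 0.7237.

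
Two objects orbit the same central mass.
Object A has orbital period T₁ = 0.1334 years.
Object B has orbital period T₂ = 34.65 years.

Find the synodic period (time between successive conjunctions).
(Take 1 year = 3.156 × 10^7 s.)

Convert to SI: T₁ = 0.1334 years = 4.2101e+06 s; T₂ = 34.65 years = 1.09355e+09 s.
T_syn = |T₁ · T₂ / (T₁ − T₂)|.
T_syn = |4.2101e+06 · 1.09355e+09 / (4.2101e+06 − 1.09355e+09)| s ≈ 4.226e+06 s = 0.1339 years.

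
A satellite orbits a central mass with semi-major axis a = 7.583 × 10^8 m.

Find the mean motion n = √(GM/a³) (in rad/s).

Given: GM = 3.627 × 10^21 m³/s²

n = √(GM / a³).
n = √(3.627e+21 / (7.583e+08)³) rad/s ≈ 0.002884 rad/s.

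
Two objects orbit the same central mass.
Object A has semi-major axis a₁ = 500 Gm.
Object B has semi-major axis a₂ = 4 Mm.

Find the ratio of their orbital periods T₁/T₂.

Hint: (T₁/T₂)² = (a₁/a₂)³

Convert to SI: a₁ = 500 Gm = 5e+11 m; a₂ = 4 Mm = 4e+06 m.
From Kepler's third law, (T₁/T₂)² = (a₁/a₂)³, so T₁/T₂ = (a₁/a₂)^(3/2).
a₁/a₂ = 5e+11 / 4e+06 = 125000.
T₁/T₂ = (125000)^(3/2) ≈ 4.419e+07.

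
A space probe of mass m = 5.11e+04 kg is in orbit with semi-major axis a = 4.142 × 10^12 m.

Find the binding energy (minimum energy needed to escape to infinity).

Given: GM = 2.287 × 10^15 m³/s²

Total orbital energy is E = −GMm/(2a); binding energy is E_bind = −E = GMm/(2a).
E_bind = 2.287e+15 · 5.11e+04 / (2 · 4.142e+12) J ≈ 1.411e+07 J = 14.11 MJ.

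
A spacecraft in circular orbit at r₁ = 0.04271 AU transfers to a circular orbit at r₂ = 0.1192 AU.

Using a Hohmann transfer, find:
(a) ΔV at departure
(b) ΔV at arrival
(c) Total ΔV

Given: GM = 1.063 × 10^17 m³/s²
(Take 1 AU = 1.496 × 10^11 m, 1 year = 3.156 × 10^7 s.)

Convert to SI: r₁ = 0.04271 AU = 6.38942e+09 m; r₂ = 0.1192 AU = 1.78323e+10 m.
Transfer semi-major axis: a_t = (r₁ + r₂)/2 = (6.38942e+09 + 1.78323e+10)/2 = 1.21109e+10 m.
Circular speeds: v₁ = √(GM/r₁) = 4078.83 m/s, v₂ = √(GM/r₂) = 2441.53 m/s.
Transfer speeds (vis-viva v² = GM(2/r − 1/a_t)): v₁ᵗ = 4949.4 m/s, v₂ᵗ = 1773.4 m/s.
(a) ΔV₁ = |v₁ᵗ − v₁| ≈ 870.6 m/s = 0.1837 AU/year.
(b) ΔV₂ = |v₂ − v₂ᵗ| ≈ 668.1 m/s = 0.141 AU/year.
(c) ΔV_total = ΔV₁ + ΔV₂ ≈ 1539 m/s = 0.3246 AU/year.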